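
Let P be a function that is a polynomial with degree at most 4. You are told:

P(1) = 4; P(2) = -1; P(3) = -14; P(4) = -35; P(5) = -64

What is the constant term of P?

1

First differences: -5, -13, -21, -29. Second differences: -8, -8, -8.
Level-2 differences are constant, so P has degree 2.
Fitting a degree-2 polynomial gives P(k) = -4k² + 7k + 1.
The constant term is P(0) = 1.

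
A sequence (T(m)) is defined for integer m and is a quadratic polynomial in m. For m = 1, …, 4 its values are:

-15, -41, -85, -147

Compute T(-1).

-17

First differences: -26, -44, -62. Second differences: -18, -18.
Level-2 differences are constant, so T has degree 2.
Fitting a degree-2 polynomial gives T(m) = -9m² + m - 7.
Then T(-1) = -17.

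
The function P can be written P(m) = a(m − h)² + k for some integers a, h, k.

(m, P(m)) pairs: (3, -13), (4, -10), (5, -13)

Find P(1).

First differences 3, -3; second difference -6 = 2a, so a = -3.
Expanding, the m-coefficient is −2ah = 6h; matching it to the data gives h = 4, and then k = -10.
So P(m) = -3(m − 4)² − 10.
P(1) = -3·(-3)² − 10 = -37.

-37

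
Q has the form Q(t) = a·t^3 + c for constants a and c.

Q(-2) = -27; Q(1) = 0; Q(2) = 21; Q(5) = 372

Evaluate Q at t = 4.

189

From Q(-2) = -27 and Q(1) = 0: -8a + c = -27 and 1a + c = 0.
Subtracting: 9a = 27, so a = 3; then c = -27 − 3·(-8) = -3.
So Q(t) = 3t³ − 3, and Q(4) = 189.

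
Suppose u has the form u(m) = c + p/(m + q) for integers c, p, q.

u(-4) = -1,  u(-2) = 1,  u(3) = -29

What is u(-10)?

-3

(u(m) − c)(m + q) = p for each data point; the three points give a linear system in c and q, then p follows.
Solving: c = -5, q = -2, p = -24, so u(m) = -5 − 24/(m − 2).
Then u(-10) = -5 − 24/(-12) = -3.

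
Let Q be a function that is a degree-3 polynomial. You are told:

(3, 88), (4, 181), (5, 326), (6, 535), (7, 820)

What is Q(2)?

35

Write Q(t) = at³ + bt² + ct + d; the 5 given values yield a linear system in the 4 coefficients.
Solving, Q(t) = 2t³ + 2t² + 5t + 1.
Then Q(2) = 35.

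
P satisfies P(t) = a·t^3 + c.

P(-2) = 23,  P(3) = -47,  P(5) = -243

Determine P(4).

From P(-2) = 23 and P(3) = -47: -8a + c = 23 and 27a + c = -47.
Subtracting: 35a = -70, so a = -2; then c = 23 − (-2)·(-8) = 7.
So P(t) = -2t³ + 7, and P(4) = -121.

-121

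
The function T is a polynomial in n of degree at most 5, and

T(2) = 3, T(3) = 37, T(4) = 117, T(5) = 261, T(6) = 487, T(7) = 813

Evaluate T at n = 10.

First differences: 34, 80, 144, 226, 326. Second differences: 46, 64, 82, 100. Third differences: 18, 18, 18.
Level-3 differences are constant, so T has degree 3.
Fitting a degree-3 polynomial gives T(n) = 3n³ - 4n² - 3n + 1.
Then T(10) = 2571.

2571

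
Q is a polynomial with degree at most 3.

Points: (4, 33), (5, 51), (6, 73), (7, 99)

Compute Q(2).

First differences: 18, 22, 26. Second differences: 4, 4.
Level-2 differences are constant, so Q has degree 2.
Fitting a degree-2 polynomial gives Q(m) = 2m² + 1.
Then Q(2) = 9.

9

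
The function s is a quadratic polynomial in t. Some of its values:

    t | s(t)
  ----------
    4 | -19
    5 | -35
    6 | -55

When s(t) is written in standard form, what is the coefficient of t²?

Write s(t) = at² + bt + c; the 3 given values yield a linear system in the 3 coefficients.
Solving, s(t) = -2t² + 2t + 5.
The coefficient of t² is -2.

-2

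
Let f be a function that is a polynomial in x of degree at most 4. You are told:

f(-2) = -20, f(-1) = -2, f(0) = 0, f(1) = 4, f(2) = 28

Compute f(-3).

-72

First differences: 18, 2, 4, 24. Second differences: -16, 2, 20. Third differences: 18, 18.
Level-3 differences are constant, so f has degree 3.
Fitting a degree-3 polynomial gives f(x) = 3x³ + x².
Then f(-3) = -72.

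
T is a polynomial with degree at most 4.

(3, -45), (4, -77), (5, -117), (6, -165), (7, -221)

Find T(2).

First differences: -32, -40, -48, -56. Second differences: -8, -8, -8.
Level-2 differences are constant, so T has degree 2.
Fitting a degree-2 polynomial gives T(n) = -4n² - 4n + 3.
Then T(2) = -21.

-21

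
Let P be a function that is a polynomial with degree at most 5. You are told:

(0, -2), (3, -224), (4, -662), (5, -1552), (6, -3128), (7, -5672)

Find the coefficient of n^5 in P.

0

Write P(n) = an^5 + bn^4 + cn³ + dn² + en + p; the 6 given values yield a linear system in the 6 coefficients.
Solving, the leading coefficient vanishes, and P(n) = -2n^4 - 3n³ + 4n² - 5n - 2.
The coefficient of n^5 is 0.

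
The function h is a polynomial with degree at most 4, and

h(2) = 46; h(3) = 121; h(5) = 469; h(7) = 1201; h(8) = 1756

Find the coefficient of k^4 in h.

0

Write h(k) = ak^4 + bk³ + ck² + dk + e; the 5 given values yield a linear system in the 5 coefficients.
Solving, the leading coefficient vanishes, and h(k) = 3k³ + 3k² + 3k + 4.
The coefficient of k^4 is 0.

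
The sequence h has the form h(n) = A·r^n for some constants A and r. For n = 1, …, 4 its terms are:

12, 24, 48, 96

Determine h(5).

192

Consecutive ratio: 24/12 = 2, and 48/24 = 2, so r = 2.
Then A·2^1 = 12 gives A = 6, and h(n) = 6·2^n.
h(5) = 6·2^5 = 192.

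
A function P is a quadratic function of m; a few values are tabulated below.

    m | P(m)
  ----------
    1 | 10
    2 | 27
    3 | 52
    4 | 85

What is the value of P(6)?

First differences: 17, 25, 33. Second differences: 8, 8.
Level-2 differences are constant, so P has degree 2.
Fitting a degree-2 polynomial gives P(m) = 4m² + 5m + 1.
Then P(6) = 175.

175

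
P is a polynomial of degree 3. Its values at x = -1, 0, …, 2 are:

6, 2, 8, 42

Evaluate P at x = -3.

-28

Write P(x) = ax³ + bx² + cx + d; the 4 given values yield a linear system in the 4 coefficients.
Solving, P(x) = 3x³ + 5x² - 2x + 2.
Then P(-3) = -28.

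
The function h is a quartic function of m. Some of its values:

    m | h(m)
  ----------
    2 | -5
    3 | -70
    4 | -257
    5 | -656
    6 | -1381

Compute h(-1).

-2

Write h(m) = am^4 + bm³ + cm² + dm + e; the 5 given values yield a linear system in the 5 coefficients.
Solving, h(m) = -m^4 - m³ + 3m² + 4m - 1.
Then h(-1) = -2.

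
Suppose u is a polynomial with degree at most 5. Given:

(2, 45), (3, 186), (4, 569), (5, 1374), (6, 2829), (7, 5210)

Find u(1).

First differences: 141, 383, 805, 1455, 2381. Second differences: 242, 422, 650, 926. Third differences: 180, 228, 276. Fourth differences: 48, 48.
Level-4 differences are constant, so u has degree 4.
Fitting a degree-4 polynomial gives u(t) = 2t^4 + 2t³ - 7t² + 8t + 9.
Then u(1) = 14.

14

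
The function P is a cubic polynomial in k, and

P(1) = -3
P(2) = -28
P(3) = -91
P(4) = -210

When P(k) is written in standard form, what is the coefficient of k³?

Write P(k) = ak³ + bk² + ck + d; the 4 given values yield a linear system in the 4 coefficients.
Solving, P(k) = -3k³ - k² - k + 2.
The coefficient of k³ is -3.

-3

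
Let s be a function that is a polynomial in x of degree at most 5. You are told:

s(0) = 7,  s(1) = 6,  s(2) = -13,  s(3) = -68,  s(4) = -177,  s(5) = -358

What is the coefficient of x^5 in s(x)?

0

Write s(x) = ax^5 + bx^4 + cx³ + dx² + ex + p; the 6 given values yield a linear system in the 6 coefficients.
Solving, the top 2 coefficients vanish, and s(x) = -3x³ + 2x + 7.
The coefficient of x^5 is 0.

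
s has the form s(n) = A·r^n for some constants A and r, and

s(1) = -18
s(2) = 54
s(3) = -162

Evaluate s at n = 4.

Consecutive ratio: 54/(-18) = -3, and -162/54 = -3, so r = -3.
Then A·(-3)^1 = -18 gives A = 6, and s(n) = 6·(-3)^n.
s(4) = 6·(-3)^4 = 486.

486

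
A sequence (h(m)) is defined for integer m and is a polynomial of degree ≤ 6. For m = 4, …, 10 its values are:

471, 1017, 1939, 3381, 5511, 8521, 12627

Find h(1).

9

Write h(m) = am^6 + bm^5 + cm^4 + dm³ + em² + pm + q; the 7 given values yield a linear system in the 7 coefficients.
Solving, the top 2 coefficients vanish, and h(m) = m^4 + 2m³ + 7m² - 8m + 7.
Then h(1) = 9.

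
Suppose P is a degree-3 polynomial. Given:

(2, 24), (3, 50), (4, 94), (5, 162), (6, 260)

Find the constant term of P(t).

Write P(t) = at³ + bt² + ct + d; the 5 given values yield a linear system in the 4 coefficients.
Solving, P(t) = t³ + 7t + 2.
The constant term is P(0) = 2.

2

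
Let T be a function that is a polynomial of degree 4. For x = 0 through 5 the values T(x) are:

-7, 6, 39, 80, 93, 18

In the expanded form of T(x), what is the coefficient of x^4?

First differences: 13, 33, 41, 13, -75. Second differences: 20, 8, -28, -88. Third differences: -12, -36, -60. Fourth differences: -24, -24.
Level-4 differences are constant, so T has degree 4.
Fitting a degree-4 polynomial gives T(x) = -x^4 + 4x³ + 5x² + 5x - 7.
The coefficient of x^4 is -1.

-1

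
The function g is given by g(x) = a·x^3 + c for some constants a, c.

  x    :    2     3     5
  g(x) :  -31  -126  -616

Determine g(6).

From g(2) = -31 and g(3) = -126: 8a + c = -31 and 27a + c = -126.
Subtracting: 19a = -95, so a = -5; then c = -31 − (-5)·8 = 9.
So g(x) = -5x³ + 9, and g(6) = -1071.

-1071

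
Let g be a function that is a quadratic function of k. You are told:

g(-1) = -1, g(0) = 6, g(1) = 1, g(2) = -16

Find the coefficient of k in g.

1

Write g(k) = ak² + bk + c; the 4 given values yield a linear system in the 3 coefficients.
Solving, g(k) = -6k² + k + 6.
The coefficient of k is 1.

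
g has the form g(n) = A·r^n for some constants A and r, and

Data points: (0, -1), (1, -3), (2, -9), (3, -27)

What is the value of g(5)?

Consecutive ratio: -3/(-1) = 3, and -9/(-3) = 3, so r = 3.
Then A·3^0 = -1 gives A = -1, and g(n) = -1·3^n.
g(5) = -1·3^5 = -243.

-243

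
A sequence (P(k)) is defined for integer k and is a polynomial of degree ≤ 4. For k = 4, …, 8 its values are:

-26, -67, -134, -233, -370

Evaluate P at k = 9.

First differences: -41, -67, -99, -137. Second differences: -26, -32, -38. Third differences: -6, -6.
Level-3 differences are constant, so P has degree 3.
Fitting a degree-3 polynomial gives P(k) = -k³ + 2k² + 2k - 2.
Then P(9) = -551.

-551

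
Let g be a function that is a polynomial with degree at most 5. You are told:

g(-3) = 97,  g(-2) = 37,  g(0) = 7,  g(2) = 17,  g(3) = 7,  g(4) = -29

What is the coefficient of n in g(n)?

3

Write g(n) = an^5 + bn^4 + cn³ + dn² + en + p; the 6 given values yield a linear system in the 6 coefficients.
Solving, the top 2 coefficients vanish, and g(n) = -2n³ + 5n² + 3n + 7.
The coefficient of n is 3.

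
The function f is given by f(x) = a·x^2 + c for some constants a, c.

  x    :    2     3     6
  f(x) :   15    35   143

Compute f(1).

From f(2) = 15 and f(3) = 35: 4a + c = 15 and 9a + c = 35.
Subtracting: 5a = 20, so a = 4; then c = 15 − 4·4 = -1.
So f(x) = 4x² − 1, and f(1) = 3.

3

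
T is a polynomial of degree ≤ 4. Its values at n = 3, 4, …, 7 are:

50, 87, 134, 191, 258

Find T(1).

First differences: 37, 47, 57, 67. Second differences: 10, 10, 10.
Level-2 differences are constant, so T has degree 2.
Fitting a degree-2 polynomial gives T(n) = 5n² + 2n - 1.
Then T(1) = 6.

6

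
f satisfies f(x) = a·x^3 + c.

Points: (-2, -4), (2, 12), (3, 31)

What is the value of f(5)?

From f(-2) = -4 and f(2) = 12: -8a + c = -4 and 8a + c = 12.
Subtracting: 16a = 16, so a = 1; then c = -4 − 1·(-8) = 4.
So f(x) = 1x³ + 4, and f(5) = 129.

129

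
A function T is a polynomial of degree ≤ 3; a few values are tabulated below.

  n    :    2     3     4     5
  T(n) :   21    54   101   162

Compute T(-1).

First differences: 33, 47, 61. Second differences: 14, 14.
Level-2 differences are constant, so T has degree 2.
Fitting a degree-2 polynomial gives T(n) = 7n² - 2n - 3.
Then T(-1) = 6.

6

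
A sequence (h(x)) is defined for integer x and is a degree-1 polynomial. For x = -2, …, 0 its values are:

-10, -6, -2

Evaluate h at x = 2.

First differences: 4, 4.
Level-1 differences are constant, so h has degree 1.
Fitting a degree-1 polynomial gives h(x) = 4x - 2.
Then h(2) = 6.

6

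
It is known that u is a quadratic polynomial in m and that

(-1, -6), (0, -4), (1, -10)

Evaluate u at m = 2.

Write u(m) = am² + bm + c; the 3 given values yield a linear system in the 3 coefficients.
Solving, u(m) = -4m² - 2m - 4.
Then u(2) = -24.

-24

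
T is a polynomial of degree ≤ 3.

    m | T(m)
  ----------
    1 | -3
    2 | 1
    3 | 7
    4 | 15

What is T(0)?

-5

Write T(m) = am³ + bm² + cm + d; the 4 given values yield a linear system in the 4 coefficients.
Solving, the leading coefficient vanishes, and T(m) = m² + m - 5.
The constant term is T(0) = -5.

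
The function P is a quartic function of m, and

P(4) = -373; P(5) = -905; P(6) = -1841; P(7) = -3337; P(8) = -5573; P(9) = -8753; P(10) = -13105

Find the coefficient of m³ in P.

Write P(m) = am^4 + bm³ + cm² + dm + e; the 7 given values yield a linear system in the 5 coefficients.
Solving, P(m) = -m^4 - 4m³ + 9m² - 5.
The coefficient of m³ is -4.

-4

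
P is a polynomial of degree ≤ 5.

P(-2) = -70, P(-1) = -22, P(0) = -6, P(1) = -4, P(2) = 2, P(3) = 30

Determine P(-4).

-334

First differences: 48, 16, 2, 6, 28. Second differences: -32, -14, 4, 22. Third differences: 18, 18, 18.
Level-3 differences are constant, so P has degree 3.
Fitting a degree-3 polynomial gives P(m) = 3m³ - 7m² + 6m - 6.
Then P(-4) = -334.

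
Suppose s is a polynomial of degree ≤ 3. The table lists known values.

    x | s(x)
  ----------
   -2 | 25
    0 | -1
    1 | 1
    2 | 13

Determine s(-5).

139

Write s(x) = ax³ + bx² + cx + d; the 4 given values yield a linear system in the 4 coefficients.
Solving, the leading coefficient vanishes, and s(x) = 5x² - 3x - 1.
Then s(-5) = 139.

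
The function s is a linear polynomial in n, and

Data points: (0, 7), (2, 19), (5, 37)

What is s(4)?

31

Write s(n) = an + b; the 3 given values yield a linear system in the 2 coefficients.
Solving, s(n) = 6n + 7.
Then s(4) = 31.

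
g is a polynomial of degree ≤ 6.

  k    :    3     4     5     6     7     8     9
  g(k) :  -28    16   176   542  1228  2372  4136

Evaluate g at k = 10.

6706

First differences: 44, 160, 366, 686, 1144, 1764. Second differences: 116, 206, 320, 458, 620. Third differences: 90, 114, 138, 162. Fourth differences: 24, 24, 24.
Level-4 differences are constant, so g has degree 4.
Fitting a degree-4 polynomial gives g(k) = k^4 - 3k³ - 3k² + k - 4.
Then g(10) = 6706.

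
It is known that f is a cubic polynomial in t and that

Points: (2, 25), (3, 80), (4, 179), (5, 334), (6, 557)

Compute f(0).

-1

Write f(t) = at³ + bt² + ct + d; the 5 given values yield a linear system in the 4 coefficients.
Solving, f(t) = 2t³ + 4t² - 3t - 1.
Then f(0) = -1.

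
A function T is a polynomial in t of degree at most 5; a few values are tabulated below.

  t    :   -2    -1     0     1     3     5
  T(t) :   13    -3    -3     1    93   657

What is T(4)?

Write T(t) = at^5 + bt^4 + ct³ + dt² + et + p; the 6 given values yield a linear system in the 6 coefficients.
Solving, the leading coefficient vanishes, and T(t) = t^4 + t² + 2t - 3.
Then T(4) = 277.

277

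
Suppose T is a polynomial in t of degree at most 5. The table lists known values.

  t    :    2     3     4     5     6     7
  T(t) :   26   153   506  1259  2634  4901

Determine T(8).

First differences: 127, 353, 753, 1375, 2267. Second differences: 226, 400, 622, 892. Third differences: 174, 222, 270. Fourth differences: 48, 48.
Level-4 differences are constant, so T has degree 4.
Extending the table by one column gives the next first difference 3477, so T(8) = 4901 + 3477 = 8378.

8378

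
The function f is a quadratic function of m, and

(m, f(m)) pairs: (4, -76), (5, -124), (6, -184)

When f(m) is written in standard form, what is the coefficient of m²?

Write f(m) = am² + bm + c; the 3 given values yield a linear system in the 3 coefficients.
Solving, f(m) = -6m² + 6m - 4.
The coefficient of m² is -6.

-6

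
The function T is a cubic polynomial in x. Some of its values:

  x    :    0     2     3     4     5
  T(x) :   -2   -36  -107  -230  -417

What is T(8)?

Write T(x) = ax³ + bx² + cx + d; the 5 given values yield a linear system in the 4 coefficients.
Solving, T(x) = -2x³ - 8x² + 7x - 2.
Then T(8) = -1482.

-1482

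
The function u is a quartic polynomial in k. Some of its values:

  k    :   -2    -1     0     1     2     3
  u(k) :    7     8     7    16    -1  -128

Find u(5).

First differences: 1, -1, 9, -17, -127. Second differences: -2, 10, -26, -110. Third differences: 12, -36, -84. Fourth differences: -48, -48.
Level-4 differences are constant, so u has degree 4.
Fitting a degree-4 polynomial gives u(k) = -2k^4 - 2k³ + 7k² + 6k + 7.
Then u(5) = -1288.

-1288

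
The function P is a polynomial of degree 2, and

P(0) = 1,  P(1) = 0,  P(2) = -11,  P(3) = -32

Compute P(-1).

Write P(m) = am² + bm + c; the 4 given values yield a linear system in the 3 coefficients.
Solving, P(m) = -5m² + 4m + 1.
Then P(-1) = -8.

-8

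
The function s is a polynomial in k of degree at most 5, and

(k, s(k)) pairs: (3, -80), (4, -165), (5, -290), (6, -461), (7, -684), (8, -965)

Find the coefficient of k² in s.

First differences: -85, -125, -171, -223, -281. Second differences: -40, -46, -52, -58. Third differences: -6, -6, -6.
Level-3 differences are constant, so s has degree 3.
Fitting a degree-3 polynomial gives s(k) = -k³ - 8k² + 8k - 5.
The coefficient of k² is -8.

-8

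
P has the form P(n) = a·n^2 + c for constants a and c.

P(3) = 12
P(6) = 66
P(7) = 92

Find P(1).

-4

From P(3) = 12 and P(6) = 66: 9a + c = 12 and 36a + c = 66.
Subtracting: 27a = 54, so a = 2; then c = 12 − 2·9 = -6.
So P(n) = 2n² − 6, and P(1) = -4.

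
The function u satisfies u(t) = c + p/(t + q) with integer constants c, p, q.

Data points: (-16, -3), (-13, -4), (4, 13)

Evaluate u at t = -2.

-59

(u(t) − c)(t + q) = p for each data point; the three points give a linear system in c and q, then p follows.
Solving: c = 1, q = 1, p = 60, so u(t) = 1 + 60/(t + 1).
Then u(-2) = 1 + 60/(-1) = -59.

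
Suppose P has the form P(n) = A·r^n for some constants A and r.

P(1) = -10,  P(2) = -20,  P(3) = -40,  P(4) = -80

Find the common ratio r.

2

Consecutive ratio: -20/(-10) = 2, and -40/(-20) = 2, so r = 2.
Then A·2^1 = -10 gives A = -5, and P(n) = -5·2^n.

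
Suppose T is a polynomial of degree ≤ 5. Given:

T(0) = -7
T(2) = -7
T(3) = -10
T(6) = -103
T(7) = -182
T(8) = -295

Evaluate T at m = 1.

-8

Write T(m) = am^5 + bm^4 + cm³ + dm² + em + p; the 6 given values yield a linear system in the 6 coefficients.
Solving, the top 2 coefficients vanish, and T(m) = -m³ + 4m² - 4m - 7.
Then T(1) = -8.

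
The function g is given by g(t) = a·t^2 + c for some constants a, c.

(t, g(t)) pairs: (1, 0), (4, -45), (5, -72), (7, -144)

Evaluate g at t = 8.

From g(1) = 0 and g(4) = -45: 1a + c = 0 and 16a + c = -45.
Subtracting: 15a = -45, so a = -3; then c = 0 − (-3)·1 = 3.
So g(t) = -3t² + 3, and g(8) = -189.

-189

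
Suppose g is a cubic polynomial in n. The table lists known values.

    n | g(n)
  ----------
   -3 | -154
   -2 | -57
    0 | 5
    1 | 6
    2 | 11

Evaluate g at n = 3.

38

Write g(n) = an³ + bn² + cn + d; the 5 given values yield a linear system in the 4 coefficients.
Solving, g(n) = 3n³ - 7n² + 5n + 5.
Then g(3) = 38.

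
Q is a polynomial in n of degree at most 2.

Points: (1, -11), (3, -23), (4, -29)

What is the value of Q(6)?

-41

Write Q(n) = an² + bn + c; the 3 given values yield a linear system in the 3 coefficients.
Solving, the leading coefficient vanishes, and Q(n) = -6n - 5.
Then Q(6) = -41.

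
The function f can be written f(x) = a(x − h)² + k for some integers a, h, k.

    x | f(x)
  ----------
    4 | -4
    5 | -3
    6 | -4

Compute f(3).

-7

First differences 1, -1; second difference -2 = 2a, so a = -1.
Expanding, the x-coefficient is −2ah = 2h; matching it to the data gives h = 5, and then k = -3.
So f(x) = -1(x − 5)² − 3.
f(3) = -1·(-2)² − 3 = -7.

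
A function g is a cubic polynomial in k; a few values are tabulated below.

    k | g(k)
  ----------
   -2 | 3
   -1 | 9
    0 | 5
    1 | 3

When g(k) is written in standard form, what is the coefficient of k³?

2

Write g(k) = ak³ + bk² + ck + d; the 4 given values yield a linear system in the 4 coefficients.
Solving, g(k) = 2k³ + k² - 5k + 5.
The coefficient of k³ is 2.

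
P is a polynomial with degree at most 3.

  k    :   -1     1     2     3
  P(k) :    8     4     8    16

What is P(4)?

28

Write P(k) = ak³ + bk² + ck + d; the 4 given values yield a linear system in the 4 coefficients.
Solving, the leading coefficient vanishes, and P(k) = 2k² - 2k + 4.
Then P(4) = 28.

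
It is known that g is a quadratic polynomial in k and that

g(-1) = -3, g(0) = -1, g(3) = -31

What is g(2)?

-15

Write g(k) = ak² + bk + c; the 3 given values yield a linear system in the 3 coefficients.
Solving, g(k) = -3k² - k - 1.
Then g(2) = -15.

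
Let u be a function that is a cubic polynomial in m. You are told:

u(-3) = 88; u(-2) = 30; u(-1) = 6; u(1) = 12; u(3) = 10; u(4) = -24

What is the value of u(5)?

-96

Write u(m) = am³ + bm² + cm + d; the 6 given values yield a linear system in the 4 coefficients.
Solving, u(m) = -2m³ + 5m² + 5m + 4.
Then u(5) = -96.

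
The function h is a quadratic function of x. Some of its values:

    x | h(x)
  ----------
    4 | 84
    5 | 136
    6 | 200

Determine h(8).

Write h(x) = ax² + bx + c; the 3 given values yield a linear system in the 3 coefficients.
Solving, h(x) = 6x² - 2x - 4.
Then h(8) = 364.

364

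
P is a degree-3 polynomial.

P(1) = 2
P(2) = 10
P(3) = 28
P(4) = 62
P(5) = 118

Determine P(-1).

First differences: 8, 18, 34, 56. Second differences: 10, 16, 22. Third differences: 6, 6.
Level-3 differences are constant, so P has degree 3.
Fitting a degree-3 polynomial gives P(n) = n³ - n² + 4n - 2.
Then P(-1) = -8.

-8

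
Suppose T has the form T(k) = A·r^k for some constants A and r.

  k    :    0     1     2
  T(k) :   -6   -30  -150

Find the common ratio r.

Consecutive ratio: -30/(-6) = 5, and -150/(-30) = 5, so r = 5.
Then A·5^0 = -6 gives A = -6, and T(k) = -6·5^k.

5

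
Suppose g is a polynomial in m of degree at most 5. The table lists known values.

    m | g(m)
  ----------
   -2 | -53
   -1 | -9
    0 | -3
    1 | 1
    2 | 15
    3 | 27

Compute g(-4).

Write g(m) = am^5 + bm^4 + cm³ + dm² + em + p; the 6 given values yield a linear system in the 6 coefficients.
Solving, the leading coefficient vanishes, and g(m) = -m^4 + 4m³ + m - 3.
Then g(-4) = -519.

-519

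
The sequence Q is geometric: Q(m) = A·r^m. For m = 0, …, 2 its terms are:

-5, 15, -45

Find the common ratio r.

-3

Consecutive ratio: 15/(-5) = -3, and -45/15 = -3, so r = -3.
Then A·(-3)^0 = -5 gives A = -5, and Q(m) = -5·(-3)^m.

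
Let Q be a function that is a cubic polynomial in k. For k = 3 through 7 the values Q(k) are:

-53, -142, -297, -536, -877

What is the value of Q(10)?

First differences: -89, -155, -239, -341. Second differences: -66, -84, -102. Third differences: -18, -18.
Level-3 differences are constant, so Q has degree 3.
Fitting a degree-3 polynomial gives Q(k) = -3k³ + 3k² + k - 2.
Then Q(10) = -2692.

-2692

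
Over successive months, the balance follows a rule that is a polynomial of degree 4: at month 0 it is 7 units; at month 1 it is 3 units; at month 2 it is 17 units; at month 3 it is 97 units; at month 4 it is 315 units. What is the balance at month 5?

767

Write the value at k as g(k).
Write g(k) = ak^4 + bk³ + ck² + dk + e; the 5 given values yield a linear system in the 5 coefficients.
Solving, g(k) = k^4 + 2k³ - 4k² - 3k + 7.
Then g(5) = 767.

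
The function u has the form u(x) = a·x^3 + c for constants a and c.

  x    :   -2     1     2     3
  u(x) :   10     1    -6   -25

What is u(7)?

-341

From u(-2) = 10 and u(1) = 1: -8a + c = 10 and 1a + c = 1.
Subtracting: 9a = -9, so a = -1; then c = 10 − (-1)·(-8) = 2.
So u(x) = -1x³ + 2, and u(7) = -341.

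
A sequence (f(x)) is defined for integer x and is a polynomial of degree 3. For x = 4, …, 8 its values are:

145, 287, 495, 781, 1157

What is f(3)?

First differences: 142, 208, 286, 376. Second differences: 66, 78, 90. Third differences: 12, 12.
Level-3 differences are constant, so f has degree 3.
Fitting a degree-3 polynomial gives f(x) = 2x³ + 3x² - 7x - 3.
Then f(3) = 57.

57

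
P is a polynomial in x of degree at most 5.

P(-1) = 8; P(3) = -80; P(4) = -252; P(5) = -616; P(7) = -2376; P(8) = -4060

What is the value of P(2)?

-16

Write P(x) = ax^5 + bx^4 + cx³ + dx² + ex + p; the 6 given values yield a linear system in the 6 coefficients.
Solving, the leading coefficient vanishes, and P(x) = -x^4 + x² - 4x + 4.
Then P(2) = -16.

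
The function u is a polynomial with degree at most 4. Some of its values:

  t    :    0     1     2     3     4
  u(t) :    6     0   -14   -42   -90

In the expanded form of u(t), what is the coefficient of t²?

-1

First differences: -6, -14, -28, -48. Second differences: -8, -14, -20. Third differences: -6, -6.
Level-3 differences are constant, so u has degree 3.
Fitting a degree-3 polynomial gives u(t) = -t³ - t² - 4t + 6.
The coefficient of t² is -1.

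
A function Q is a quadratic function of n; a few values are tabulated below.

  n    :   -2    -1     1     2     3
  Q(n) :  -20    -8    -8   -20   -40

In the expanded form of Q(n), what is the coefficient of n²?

Write Q(n) = an² + bn + c; the 5 given values yield a linear system in the 3 coefficients.
Solving, Q(n) = -4n² - 4.
The coefficient of n² is -4.

-4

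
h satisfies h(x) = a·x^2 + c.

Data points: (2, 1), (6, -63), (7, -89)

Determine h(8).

From h(2) = 1 and h(6) = -63: 4a + c = 1 and 36a + c = -63.
Subtracting: 32a = -64, so a = -2; then c = 1 − (-2)·4 = 9.
So h(x) = -2x² + 9, and h(8) = -119.

-119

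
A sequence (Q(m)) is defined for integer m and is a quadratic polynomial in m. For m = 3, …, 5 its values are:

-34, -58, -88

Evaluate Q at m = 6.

-124

Write Q(m) = am² + bm + c; the 3 given values yield a linear system in the 3 coefficients.
Solving, Q(m) = -3m² - 3m + 2.
Then Q(6) = -124.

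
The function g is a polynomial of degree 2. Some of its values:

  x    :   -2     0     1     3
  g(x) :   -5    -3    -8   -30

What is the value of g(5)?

-68

Write g(x) = ax² + bx + c; the 4 given values yield a linear system in the 3 coefficients.
Solving, g(x) = -2x² - 3x - 3.
Then g(5) = -68.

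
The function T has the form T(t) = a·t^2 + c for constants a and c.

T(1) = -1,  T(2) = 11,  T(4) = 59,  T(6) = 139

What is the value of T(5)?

From T(1) = -1 and T(2) = 11: 1a + c = -1 and 4a + c = 11.
Subtracting: 3a = 12, so a = 4; then c = -1 − 4·1 = -5.
So T(t) = 4t² − 5, and T(5) = 95.

95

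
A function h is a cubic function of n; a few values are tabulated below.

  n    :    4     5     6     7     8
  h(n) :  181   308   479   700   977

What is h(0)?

First differences: 127, 171, 221, 277. Second differences: 44, 50, 56. Third differences: 6, 6.
Level-3 differences are constant, so h has degree 3.
Fitting a degree-3 polynomial gives h(n) = n³ + 7n² + 3n - 7.
The constant term is h(0) = -7.

-7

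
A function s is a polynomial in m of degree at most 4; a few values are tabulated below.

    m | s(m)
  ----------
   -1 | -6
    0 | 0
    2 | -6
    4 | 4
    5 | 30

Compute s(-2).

-26

Write s(m) = am^4 + bm³ + cm² + dm + e; the 5 given values yield a linear system in the 5 coefficients.
Solving, the leading coefficient vanishes, and s(m) = m³ - 4m² + m.
Then s(-2) = -26.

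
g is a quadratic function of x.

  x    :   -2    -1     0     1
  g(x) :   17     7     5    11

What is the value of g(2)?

First differences: -10, -2, 6. Second differences: 8, 8.
Level-2 differences are constant, so g has degree 2.
Fitting a degree-2 polynomial gives g(x) = 4x² + 2x + 5.
Then g(2) = 25.

25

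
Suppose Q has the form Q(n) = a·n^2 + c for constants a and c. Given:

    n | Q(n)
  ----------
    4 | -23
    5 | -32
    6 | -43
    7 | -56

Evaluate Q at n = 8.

From Q(4) = -23 and Q(5) = -32: 16a + c = -23 and 25a + c = -32.
Subtracting: 9a = -9, so a = -1; then c = -23 − (-1)·16 = -7.
So Q(n) = -1n² − 7, and Q(8) = -71.

-71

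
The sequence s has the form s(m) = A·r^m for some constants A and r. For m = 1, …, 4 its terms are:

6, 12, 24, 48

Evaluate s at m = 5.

96

Consecutive ratio: 12/6 = 2, and 24/12 = 2, so r = 2.
Then A·2^1 = 6 gives A = 3, and s(m) = 3·2^m.
s(5) = 3·2^5 = 96.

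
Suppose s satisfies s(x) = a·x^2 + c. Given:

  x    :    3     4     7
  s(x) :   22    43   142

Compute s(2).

7

From s(3) = 22 and s(4) = 43: 9a + c = 22 and 16a + c = 43.
Subtracting: 7a = 21, so a = 3; then c = 22 − 3·9 = -5.
So s(x) = 3x² − 5, and s(2) = 7.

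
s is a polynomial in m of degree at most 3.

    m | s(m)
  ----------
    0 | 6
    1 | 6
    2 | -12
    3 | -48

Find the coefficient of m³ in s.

0

First differences: 0, -18, -36. Second differences: -18, -18.
Level-2 differences are constant, so s has degree 2.
Fitting a degree-2 polynomial gives s(m) = -9m² + 9m + 6.
The coefficient of m³ is 0.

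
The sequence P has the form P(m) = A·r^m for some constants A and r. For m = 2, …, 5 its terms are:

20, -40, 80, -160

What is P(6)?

Consecutive ratio: -40/20 = -2, and 80/(-40) = -2, so r = -2.
Then A·(-2)^2 = 20 gives A = 5, and P(m) = 5·(-2)^m.
P(6) = 5·(-2)^6 = 320.

320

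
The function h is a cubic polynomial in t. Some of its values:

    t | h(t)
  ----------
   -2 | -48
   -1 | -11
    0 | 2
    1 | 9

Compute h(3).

77

Write h(t) = at³ + bt² + ct + d; the 4 given values yield a linear system in the 4 coefficients.
Solving, h(t) = 3t³ - 3t² + 7t + 2.
Then h(3) = 77.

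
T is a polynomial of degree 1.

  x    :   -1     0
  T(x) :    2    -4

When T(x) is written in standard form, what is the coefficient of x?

-6

Write T(x) = ax + b; the 2 given values yield a linear system in the 2 coefficients.
Solving, T(x) = -6x - 4.
The coefficient of x is -6.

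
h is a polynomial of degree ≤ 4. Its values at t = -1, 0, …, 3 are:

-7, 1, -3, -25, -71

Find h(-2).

First differences: 8, -4, -22, -46. Second differences: -12, -18, -24. Third differences: -6, -6.
Level-3 differences are constant, so h has degree 3.
Fitting a degree-3 polynomial gives h(t) = -t³ - 6t² + 3t + 1.
Then h(-2) = -21.

-21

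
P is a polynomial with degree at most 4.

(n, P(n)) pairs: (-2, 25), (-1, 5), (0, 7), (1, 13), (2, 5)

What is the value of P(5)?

First differences: -20, 2, 6, -8. Second differences: 22, 4, -14. Third differences: -18, -18.
Level-3 differences are constant, so P has degree 3.
Fitting a degree-3 polynomial gives P(n) = -3n³ + 2n² + 7n + 7.
Then P(5) = -283.

-283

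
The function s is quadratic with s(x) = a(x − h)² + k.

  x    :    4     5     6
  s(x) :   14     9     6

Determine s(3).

21

First differences -5, -3; second difference 2 = 2a, so a = 1.
Expanding, the x-coefficient is −2ah = -2h; matching it to the data gives h = 7, and then k = 5.
So s(x) = 1(x − 7)² + 5.
s(3) = 1·(-4)² + 5 = 21.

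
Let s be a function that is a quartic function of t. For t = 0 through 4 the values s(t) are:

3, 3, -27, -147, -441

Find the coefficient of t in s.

1

Write s(t) = at^4 + bt³ + ct² + dt + e; the 5 given values yield a linear system in the 5 coefficients.
Solving, s(t) = -t^4 - 4t³ + 4t² + t + 3.
The coefficient of t is 1.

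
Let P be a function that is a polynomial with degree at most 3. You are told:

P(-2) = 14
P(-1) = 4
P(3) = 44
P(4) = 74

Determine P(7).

212

Write P(t) = at³ + bt² + ct + d; the 4 given values yield a linear system in the 4 coefficients.
Solving, the leading coefficient vanishes, and P(t) = 4t² + 2t + 2.
Then P(7) = 212.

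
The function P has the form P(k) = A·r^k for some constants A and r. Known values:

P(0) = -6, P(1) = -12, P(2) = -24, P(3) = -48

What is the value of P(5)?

Consecutive ratio: -12/(-6) = 2, and -24/(-12) = 2, so r = 2.
Then A·2^0 = -6 gives A = -6, and P(k) = -6·2^k.
P(5) = -6·2^5 = -192.

-192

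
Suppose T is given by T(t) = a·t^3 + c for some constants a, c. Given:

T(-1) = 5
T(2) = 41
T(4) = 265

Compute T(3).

From T(-1) = 5 and T(2) = 41: -1a + c = 5 and 8a + c = 41.
Subtracting: 9a = 36, so a = 4; then c = 5 − 4·(-1) = 9.
So T(t) = 4t³ + 9, and T(3) = 117.

117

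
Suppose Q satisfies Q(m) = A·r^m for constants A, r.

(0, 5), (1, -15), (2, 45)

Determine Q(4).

405

Consecutive ratio: -15/5 = -3, and 45/(-15) = -3, so r = -3.
Then A·(-3)^0 = 5 gives A = 5, and Q(m) = 5·(-3)^m.
Q(4) = 5·(-3)^4 = 405.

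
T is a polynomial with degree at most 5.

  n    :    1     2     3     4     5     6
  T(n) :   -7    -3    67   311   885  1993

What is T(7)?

Write T(n) = an^5 + bn^4 + cn³ + dn² + en + p; the 6 given values yield a linear system in the 6 coefficients.
Solving, the leading coefficient vanishes, and T(n) = 2n^4 - 2n³ - 5n² + 3n - 5.
Then T(7) = 3887.

3887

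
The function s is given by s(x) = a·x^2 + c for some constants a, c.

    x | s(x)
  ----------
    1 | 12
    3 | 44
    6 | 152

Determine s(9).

332

From s(1) = 12 and s(3) = 44: 1a + c = 12 and 9a + c = 44.
Subtracting: 8a = 32, so a = 4; then c = 12 − 4·1 = 8.
So s(x) = 4x² + 8, and s(9) = 332.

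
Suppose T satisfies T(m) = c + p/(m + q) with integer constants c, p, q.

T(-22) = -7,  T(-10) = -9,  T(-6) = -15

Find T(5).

-4

(T(m) − c)(m + q) = p for each data point; the three points give a linear system in c and q, then p follows.
Solving: c = -6, q = 4, p = 18, so T(m) = -6 + 18/(m + 4).
Then T(5) = -6 + 18/9 = -4.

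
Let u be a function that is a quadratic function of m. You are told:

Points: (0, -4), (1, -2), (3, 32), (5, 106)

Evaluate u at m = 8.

Write u(m) = am² + bm + c; the 4 given values yield a linear system in the 3 coefficients.
Solving, u(m) = 5m² - 3m - 4.
Then u(8) = 292.

292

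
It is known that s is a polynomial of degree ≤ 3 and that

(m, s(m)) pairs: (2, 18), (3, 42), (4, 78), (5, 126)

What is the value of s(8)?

First differences: 24, 36, 48. Second differences: 12, 12.
Level-2 differences are constant, so s has degree 2.
Fitting a degree-2 polynomial gives s(m) = 6m² - 6m + 6.
Then s(8) = 342.

342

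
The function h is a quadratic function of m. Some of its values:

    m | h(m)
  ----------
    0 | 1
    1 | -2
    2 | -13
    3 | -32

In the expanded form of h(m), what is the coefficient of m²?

First differences: -3, -11, -19. Second differences: -8, -8.
Level-2 differences are constant, so h has degree 2.
Fitting a degree-2 polynomial gives h(m) = -4m² + m + 1.
The coefficient of m² is -4.

-4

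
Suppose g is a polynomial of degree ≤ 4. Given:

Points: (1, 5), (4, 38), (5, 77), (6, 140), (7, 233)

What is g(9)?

533

Write g(t) = at^4 + bt³ + ct² + dt + e; the 5 given values yield a linear system in the 5 coefficients.
Solving, the leading coefficient vanishes, and g(t) = t³ - 3t² + 5t + 2.
Then g(9) = 533.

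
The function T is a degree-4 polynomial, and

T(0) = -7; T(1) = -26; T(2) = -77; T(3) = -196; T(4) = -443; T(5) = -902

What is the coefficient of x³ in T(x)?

0

First differences: -19, -51, -119, -247, -459. Second differences: -32, -68, -128, -212. Third differences: -36, -60, -84. Fourth differences: -24, -24.
Level-4 differences are constant, so T has degree 4.
Fitting a degree-4 polynomial gives T(x) = -x^4 - 9x² - 9x - 7.
The coefficient of x³ is 0.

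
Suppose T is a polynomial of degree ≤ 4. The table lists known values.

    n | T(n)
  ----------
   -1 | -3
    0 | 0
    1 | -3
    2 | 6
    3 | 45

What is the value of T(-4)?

-228

Write T(n) = an^4 + bn³ + cn² + dn + e; the 5 given values yield a linear system in the 5 coefficients.
Solving, the leading coefficient vanishes, and T(n) = 3n³ - 3n² - 3n.
Then T(-4) = -228.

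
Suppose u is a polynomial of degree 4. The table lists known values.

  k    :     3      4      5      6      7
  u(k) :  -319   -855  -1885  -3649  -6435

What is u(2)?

Write u(k) = ak^4 + bk³ + ck² + dk + e; the 5 given values yield a linear system in the 5 coefficients.
Solving, u(k) = -2k^4 - 4k³ - 5k² - 3k + 5.
Then u(2) = -85.

-85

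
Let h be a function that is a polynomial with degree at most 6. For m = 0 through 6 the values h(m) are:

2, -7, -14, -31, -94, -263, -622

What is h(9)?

Write h(m) = am^6 + bm^5 + cm^4 + dm³ + em² + pm + q; the 7 given values yield a linear system in the 7 coefficients.
Solving, the top 2 coefficients vanish, and h(m) = -m^4 + 4m³ - 4m² - 8m + 2.
Then h(9) = -4039.

-4039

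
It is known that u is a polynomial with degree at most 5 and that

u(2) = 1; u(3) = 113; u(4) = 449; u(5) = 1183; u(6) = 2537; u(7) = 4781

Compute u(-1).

First differences: 112, 336, 734, 1354, 2244. Second differences: 224, 398, 620, 890. Third differences: 174, 222, 270. Fourth differences: 48, 48.
Level-4 differences are constant, so u has degree 4.
Fitting a degree-4 polynomial gives u(k) = 2k^4 + k³ - 7k² - 2k - 7.
Then u(-1) = -11.

-11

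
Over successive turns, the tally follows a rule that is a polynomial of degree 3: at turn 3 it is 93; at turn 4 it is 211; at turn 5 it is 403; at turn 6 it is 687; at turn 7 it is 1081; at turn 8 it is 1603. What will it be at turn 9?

2271

Write the value at k as f(k).
First differences: 118, 192, 284, 394, 522. Second differences: 74, 92, 110, 128. Third differences: 18, 18, 18.
Level-3 differences are constant, so f has degree 3.
Fitting a degree-3 polynomial gives f(k) = 3k³ + k² + 3.
Then f(9) = 2271.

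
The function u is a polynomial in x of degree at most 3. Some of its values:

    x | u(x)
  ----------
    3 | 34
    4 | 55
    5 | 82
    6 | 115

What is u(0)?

Write u(x) = ax³ + bx² + cx + d; the 4 given values yield a linear system in the 4 coefficients.
Solving, the leading coefficient vanishes, and u(x) = 3x² + 7.
The constant term is u(0) = 7.

7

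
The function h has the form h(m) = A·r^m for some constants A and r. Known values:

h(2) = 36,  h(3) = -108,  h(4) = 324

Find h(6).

Consecutive ratio: -108/36 = -3, and 324/(-108) = -3, so r = -3.
Then A·(-3)^2 = 36 gives A = 4, and h(m) = 4·(-3)^m.
h(6) = 4·(-3)^6 = 2916.

2916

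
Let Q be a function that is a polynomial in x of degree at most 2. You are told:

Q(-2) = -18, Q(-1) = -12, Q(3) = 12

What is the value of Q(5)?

Write Q(x) = ax² + bx + c; the 3 given values yield a linear system in the 3 coefficients.
Solving, the leading coefficient vanishes, and Q(x) = 6x - 6.
Then Q(5) = 24.

24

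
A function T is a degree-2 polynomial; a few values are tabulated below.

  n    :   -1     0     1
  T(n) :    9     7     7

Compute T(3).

13

Write T(n) = an² + bn + c; the 3 given values yield a linear system in the 3 coefficients.
Solving, T(n) = n² - n + 7.
Then T(3) = 13.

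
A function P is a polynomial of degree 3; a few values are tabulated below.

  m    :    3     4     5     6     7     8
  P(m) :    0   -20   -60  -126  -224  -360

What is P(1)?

4

First differences: -20, -40, -66, -98, -136. Second differences: -20, -26, -32, -38. Third differences: -6, -6, -6.
Level-3 differences are constant, so P has degree 3.
Fitting a degree-3 polynomial gives P(m) = -m³ + 2m² + 3m.
Then P(1) = 4.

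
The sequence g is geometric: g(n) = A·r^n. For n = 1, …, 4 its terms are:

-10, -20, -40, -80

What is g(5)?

-160

Consecutive ratio: -20/(-10) = 2, and -40/(-20) = 2, so r = 2.
Then A·2^1 = -10 gives A = -5, and g(n) = -5·2^n.
g(5) = -5·2^5 = -160.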